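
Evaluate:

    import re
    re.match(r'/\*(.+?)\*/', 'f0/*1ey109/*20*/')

None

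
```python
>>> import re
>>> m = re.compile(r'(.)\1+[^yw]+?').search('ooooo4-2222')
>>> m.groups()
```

('o',)

After group 1 captures some text, `\1` only succeeds where that same text appears again.
`re.search` tries every starting position until one works.
The match spans [0:6] → 'ooooo4'.
Captured: group 1 = 'o'.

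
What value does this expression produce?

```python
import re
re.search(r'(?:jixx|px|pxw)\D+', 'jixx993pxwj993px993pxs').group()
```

'pxwj'

`re.search` tries every starting position until one works.
The match spans [7:11] → 'pxwj'.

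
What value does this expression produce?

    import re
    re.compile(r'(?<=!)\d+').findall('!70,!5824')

The lookaround is zero-width — it requires the adjacent text to match without consuming it, so the asserted text isn't part of the match.
Scanning left to right: at [1:3] → '70'; at [5:9] → '5824'.
With no groups in the pattern, `findall` gives back each whole match — 2 here.

['70', '5824']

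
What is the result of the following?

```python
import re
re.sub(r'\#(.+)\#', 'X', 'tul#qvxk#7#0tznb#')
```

'tulX'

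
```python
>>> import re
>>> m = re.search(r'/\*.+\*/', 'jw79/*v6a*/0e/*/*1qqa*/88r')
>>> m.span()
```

The match spans [4:23] → '/*v6a*/0e/*/*1qqa*/'.

(4, 23)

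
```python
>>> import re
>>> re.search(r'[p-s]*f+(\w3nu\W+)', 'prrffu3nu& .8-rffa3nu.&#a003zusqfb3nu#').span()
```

(0, 12)

Pattern: zero or more of a character in [p-s], then one or more of the literal 'f'; then a word character, then the literal '3nu', then one or more of a non-word character (captured).
Unlike `match`, `search` isn't anchored — it looks for the pattern anywhere in the string.
The match spans [0:12] → 'prrffu3nu& .'.
Captured: group 1 = 'u3nu& .'.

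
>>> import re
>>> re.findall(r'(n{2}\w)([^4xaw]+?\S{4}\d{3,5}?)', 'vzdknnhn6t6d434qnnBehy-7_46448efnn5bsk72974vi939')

[('nnh', 'n6t6d434'), ('nnB', 'ehy-7_464'), ('nn5', 'bsk72974')]

A `+?`/`*?`/`{m,n}?` starts at its minimum and grows only as far as needed for what follows to match.
2 groups means each result is a tuple of 2 captured strings — 3 here.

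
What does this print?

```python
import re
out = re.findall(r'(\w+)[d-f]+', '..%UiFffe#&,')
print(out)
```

['UiFff']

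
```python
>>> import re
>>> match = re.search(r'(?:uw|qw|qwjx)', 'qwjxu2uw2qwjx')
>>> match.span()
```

`|` is ordered: at each position the engine commits to the first alternative that works.
The match spans [0:2] → 'qw'.

(0, 2)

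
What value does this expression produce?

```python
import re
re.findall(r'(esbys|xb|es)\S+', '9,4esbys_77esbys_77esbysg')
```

Alternation tries branches left to right and keeps the first one that lets the overall match succeed at that position.
Scanning left to right: at [3:25] match 'esbys_77esbys_77esbysg', group 1 = 'esbys'.
Because there's exactly one group, `findall` drops the full match and keeps group 1 from the one hit.

['esbys']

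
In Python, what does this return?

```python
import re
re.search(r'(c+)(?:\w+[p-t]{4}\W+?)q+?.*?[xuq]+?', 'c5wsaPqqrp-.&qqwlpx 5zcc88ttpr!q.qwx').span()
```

The pattern matches one or more of a literal 'c' (captured); then one or more of a word character, then exactly 4 of a character in [p-t], then one or more of a non-word character (lazy) (non-capturing group); then one or more of a literal 'q' (lazy), then zero or more of any character (lazy); then one or more of one of [xuq] (lazy).
`re.search` scans for the first position where the pattern succeeds.
The match spans [0:15] → 'c5wsaPqqrp-.&qq'.
Captured: group 1 = 'c'.

(0, 15)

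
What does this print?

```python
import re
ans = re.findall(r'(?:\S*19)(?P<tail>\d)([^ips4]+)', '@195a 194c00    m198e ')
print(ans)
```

This matches zero or more of a non-whitespace character, then the literal '19' (non-capturing group); then a digit (captured as 'tail'); then one or more of any character except [ips4] (captured).
Walking the string: at [0:8] match '@195a 19', groups = ('5', 'a 19'); at [16:22] match 'm198e ', groups = ('8', 'e ').
With 2 capturing groups, `findall` returns a 2-tuple per match.

[('5', 'a 19'), ('8', 'e ')]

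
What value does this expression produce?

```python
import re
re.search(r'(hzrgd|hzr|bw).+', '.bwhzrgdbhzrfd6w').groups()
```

`re.search` scans for the first position where the pattern succeeds.
The match spans [1:16] → 'bwhzrgdbhzrfd6w'.
Captured: group 1 = 'bw'.

('bw',)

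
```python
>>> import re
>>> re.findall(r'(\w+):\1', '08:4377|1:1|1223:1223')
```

The backreference `\1` re-matches whatever the first group consumed, character for character.
Scanning left to right: at [8:11] match '1:1', group 1 = '1'; at [12:21] match '1223:1223', group 1 = '1223'.
One capturing group, so `findall` returns just the captured substring from each match — 2 in all.

['1', '1223']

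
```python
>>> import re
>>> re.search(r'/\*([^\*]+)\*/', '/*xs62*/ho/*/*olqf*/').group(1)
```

'xs62'

`re.search` scans for the first position where the pattern succeeds.
The match spans [0:8] → '/*xs62*/'.
Captured: group 1 = 'xs62'.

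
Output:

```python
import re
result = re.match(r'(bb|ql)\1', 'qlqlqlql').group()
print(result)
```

qlql

`re.match` won't scan ahead — the pattern has to work from the very first character.
The match spans [0:4] → 'qlql'.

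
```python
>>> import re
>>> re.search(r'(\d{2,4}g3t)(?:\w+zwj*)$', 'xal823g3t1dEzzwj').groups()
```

('823g3t',)

The pattern matches 2 to 4 of a digit, then the literal 'g3', then a literal 't' (captured); then one or more of a word character, then the literal 'zw', then zero or more of the literal 'j' (non-capturing group); then anchored at the end.
`re.search` tries every starting position until one works.
The match spans [3:16] → '823g3t1dEzzwj'.
Captured: group 1 = '823g3t'.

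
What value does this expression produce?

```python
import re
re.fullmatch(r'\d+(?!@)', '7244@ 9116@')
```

None

The negative lookaround is zero-width — it rules out positions where the adjacent text would match, without consuming anything.
For `fullmatch`, every character of the input must be accounted for by the pattern.
Here the pattern can't cover the whole string, so the call returns None.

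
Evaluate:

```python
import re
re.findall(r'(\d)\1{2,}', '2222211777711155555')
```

['2', '7', '1', '5']

`\1` is not a pattern — it's the concrete string captured by group 1, re-applied verbatim.
Walking the string: at [0:5] match '22222', group 1 = '2'; at [7:11] match '7777', group 1 = '7'; at [11:14] match '111', group 1 = '1'; at [14:19] match '55555', group 1 = '5'.
With a single group, `findall` returns only what that group captured — 4 items.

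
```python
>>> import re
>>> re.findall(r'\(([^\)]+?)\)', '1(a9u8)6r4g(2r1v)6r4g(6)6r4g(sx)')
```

['a9u8', '2r1v', '6', 'sx']

`findall` collects group 1 from each match (4 total).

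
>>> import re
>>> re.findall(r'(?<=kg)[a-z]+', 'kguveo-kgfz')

['uveo', 'fz']

The lookaround is zero-width — it requires the adjacent text to match without consuming it, so the asserted text isn't part of the match.
Since nothing is captured, `findall` lists the 2 matched substrings directly.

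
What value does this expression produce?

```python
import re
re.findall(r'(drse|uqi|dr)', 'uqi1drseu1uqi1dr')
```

The regex engine tests alternatives in the order written; an earlier branch that matches wins even if a later one would match more.
`findall` collects group 1 from each match (4 total).

['uqi', 'drse', 'uqi', 'dr']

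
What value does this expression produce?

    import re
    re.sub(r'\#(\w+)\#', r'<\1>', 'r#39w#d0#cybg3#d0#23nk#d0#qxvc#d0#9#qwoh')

The replacement refers to a captured group, so each match is rewritten using its own captured text.

'r<39w>d0<cybg3>d0<23nk>d0<qxvc>d0<9>qwoh'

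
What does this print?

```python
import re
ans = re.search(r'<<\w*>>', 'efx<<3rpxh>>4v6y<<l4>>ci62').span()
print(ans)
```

(3, 12)

The match spans [3:12] → '<<3rpxh>>'.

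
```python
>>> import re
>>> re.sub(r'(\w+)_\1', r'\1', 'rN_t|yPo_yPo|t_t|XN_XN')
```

`\1` has to match the exact text group 1 already captured.
Matches: at [5:12] → 'yPo_yPo'; at [13:16] → 't_t'; at [17:22] → 'XN_XN'.
`\1` in the replacement pulls in group 1's text for each match.

'rN_t|yPo|t|XN'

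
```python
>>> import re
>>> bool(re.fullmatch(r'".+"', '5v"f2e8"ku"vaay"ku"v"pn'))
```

False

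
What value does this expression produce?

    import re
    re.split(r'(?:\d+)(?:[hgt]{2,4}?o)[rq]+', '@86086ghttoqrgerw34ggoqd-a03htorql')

Pattern: one or more of a digit (non-capturing group); then 2 to 4 of one of [hgt] (lazy), then a literal 'o' (non-capturing group); then one or more of one of [rq].
Matches to split on: at [1:13] → '86086ghttoqr'; at [17:23] → '34ggoq'; at [26:33] → '03htorq'.
The string is cut at each match, leaving 4 pieces.

['@', 'gerw', 'd-a', 'l']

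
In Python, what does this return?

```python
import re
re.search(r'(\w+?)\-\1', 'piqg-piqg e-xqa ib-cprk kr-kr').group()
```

'piqg-piqg'

After group 1 captures some text, `\1` only succeeds where that same text appears again.
The match spans [0:9] → 'piqg-piqg'.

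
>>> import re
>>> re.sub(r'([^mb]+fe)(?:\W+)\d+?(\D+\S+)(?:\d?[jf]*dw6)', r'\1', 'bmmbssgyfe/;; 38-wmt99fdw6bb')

The pattern matches one or more of any character except [mb], then the literal 'fe' (captured); then one or more of a non-word character (non-capturing group); then one or more of a digit (lazy); then one or more of a non-digit, then one or more of a non-whitespace character (captured); then optionally a digit, then zero or more of one of [jf], then the literal 'dw6' (non-capturing group).
Matches: at [4:26] → 'ssgyfe/;; 38-wmt99fdw6'.
The replacement refers to a captured group, so each match is rewritten using its own captured text.

'bmmbssgyfebb'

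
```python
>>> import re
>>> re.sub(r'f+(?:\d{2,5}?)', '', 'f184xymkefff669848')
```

'4xymke9848'

The pattern matches one or more of a literal 'f'; then 2 to 5 of a digit (lazy) (non-capturing group).
The `?` after the quantifier makes it lazy — it takes as little as possible before letting the rest of the pattern try.
Matches: at [0:3] → 'f18'; at [9:14] → 'fff66'.
`sub` substitutes '' at each match site.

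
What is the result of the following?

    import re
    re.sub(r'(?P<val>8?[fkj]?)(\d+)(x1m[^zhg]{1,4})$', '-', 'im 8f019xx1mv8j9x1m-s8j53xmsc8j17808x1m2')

'im 8f019xx1mv8j9x1m-s8j53xmsc-'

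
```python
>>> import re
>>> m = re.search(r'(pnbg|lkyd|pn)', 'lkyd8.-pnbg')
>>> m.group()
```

'lkyd'

`re.search` scans for the first position where the pattern succeeds.
The match spans [0:4] → 'lkyd'.
Captured: group 1 = 'lkyd'.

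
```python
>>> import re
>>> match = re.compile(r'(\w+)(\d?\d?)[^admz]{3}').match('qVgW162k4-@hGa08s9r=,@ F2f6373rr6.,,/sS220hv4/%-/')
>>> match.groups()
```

('qVgW162k4', '')

The pattern matches one or more of a word character (captured); then optionally a digit, then optionally a digit (captured); then exactly 3 of any character except [admz].
`match` is anchored at position 0; if the pattern doesn't fit there, it returns None.
The match spans [0:12] → 'qVgW162k4-@h'.
Captured: group 1 = 'qVgW162k4', group 2 = ''.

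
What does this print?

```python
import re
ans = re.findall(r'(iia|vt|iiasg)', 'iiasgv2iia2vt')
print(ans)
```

['iia', 'iia', 'vt']

The regex engine tests alternatives in the order written; an earlier branch that matches wins even if a later one would match more.
Matches: at [0:3] match 'iia', group 1 = 'iia'; at [7:10] match 'iia', group 1 = 'iia'; at [11:13] match 'vt', group 1 = 'vt'.
One capturing group, so `findall` returns just the captured substring from each match — 3 in all.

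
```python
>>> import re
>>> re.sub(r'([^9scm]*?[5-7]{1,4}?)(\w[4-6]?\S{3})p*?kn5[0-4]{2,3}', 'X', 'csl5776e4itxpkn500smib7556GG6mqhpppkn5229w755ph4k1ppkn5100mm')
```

'csXsmX9w755ph4k1ppkn5100mm'

Pattern: zero or more of any character except [9scm] (lazy), then 1 to 4 of a character in [5-7] (lazy) (captured); then a word character, then optionally a character in [4-6], then exactly 3 of a non-whitespace character (captured); then zero or more of a literal 'p' (lazy); then the literal 'kn5', then 2 to 3 of a character in [0-4].
Each match is replaced by 'X'.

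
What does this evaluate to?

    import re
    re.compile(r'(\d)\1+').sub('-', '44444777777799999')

`\1` is not a pattern — it's the concrete string captured by group 1, re-applied verbatim.
Matches: at [0:5] → '44444'; at [5:12] → '7777777'; at [12:17] → '99999'.
`sub` substitutes '-' at each match site.

'---'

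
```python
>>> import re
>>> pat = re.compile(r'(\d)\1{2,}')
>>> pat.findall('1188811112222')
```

`\1` has to match the exact text group 1 already captured.
One capturing group, so `findall` returns just the captured substring from each match — 3 in all.

['8', '1', '2']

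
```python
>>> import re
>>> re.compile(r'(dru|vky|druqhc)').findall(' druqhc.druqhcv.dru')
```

['dru', 'dru', 'dru']

Alternation tries branches left to right and keeps the first one that lets the overall match succeed at that position.
With a single group, `findall` returns only what that group captured — 3 items.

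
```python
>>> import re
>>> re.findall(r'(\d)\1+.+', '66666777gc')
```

['6']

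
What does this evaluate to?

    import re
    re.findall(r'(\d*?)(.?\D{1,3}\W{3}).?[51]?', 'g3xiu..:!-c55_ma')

[('', '3xiu..:')]

Because the quantifier is non-greedy, it stops expanding at the earliest point where the rest of the pattern can succeed.
With 2 capturing groups, `findall` returns a 2-tuple per match.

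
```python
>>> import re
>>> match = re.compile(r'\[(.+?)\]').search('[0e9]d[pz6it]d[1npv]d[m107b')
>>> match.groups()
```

`re.search` scans for the first position where the pattern succeeds.
The match spans [0:5] → '[0e9]'.
Captured: group 1 = '0e9'.

('0e9',)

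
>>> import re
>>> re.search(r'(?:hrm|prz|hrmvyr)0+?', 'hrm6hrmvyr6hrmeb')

None

`search` walks the string left to right and returns the first match it finds.
Here no position works, so the call returns None.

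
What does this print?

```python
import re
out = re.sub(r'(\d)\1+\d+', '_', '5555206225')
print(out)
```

_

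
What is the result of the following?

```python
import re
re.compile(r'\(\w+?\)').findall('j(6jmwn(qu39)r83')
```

['(qu39)']

Since nothing is captured, `findall` lists the 1 matched substring directly.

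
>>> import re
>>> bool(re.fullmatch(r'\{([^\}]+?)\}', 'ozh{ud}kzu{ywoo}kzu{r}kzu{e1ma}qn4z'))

`re.fullmatch` requires the pattern to consume the entire string.
Here there's no way to consume every character, so the call returns None, and `bool(None)` is False.

False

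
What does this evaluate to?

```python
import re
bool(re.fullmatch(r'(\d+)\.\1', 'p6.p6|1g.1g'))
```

False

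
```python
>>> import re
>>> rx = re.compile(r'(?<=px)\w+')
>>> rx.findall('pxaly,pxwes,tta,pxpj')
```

The positive lookaround only admits positions where the adjacent text matches; those characters stay outside the span.
Scanning left to right: at [2:5] → 'aly'; at [8:11] → 'wes'; at [18:20] → 'pj'.
With no groups in the pattern, `findall` gives back each whole match — 3 here.

['aly', 'wes', 'pj']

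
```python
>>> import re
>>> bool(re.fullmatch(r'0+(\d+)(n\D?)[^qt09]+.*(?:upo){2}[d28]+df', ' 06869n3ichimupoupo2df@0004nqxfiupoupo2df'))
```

`re.fullmatch` requires the pattern to consume the entire string.
Here the string isn't matched end-to-end, so the call returns None, and `bool(None)` is False.

False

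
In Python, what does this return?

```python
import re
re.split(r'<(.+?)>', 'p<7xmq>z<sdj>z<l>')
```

['p', '7xmq', 'z', 'sdj', 'z', 'l', '']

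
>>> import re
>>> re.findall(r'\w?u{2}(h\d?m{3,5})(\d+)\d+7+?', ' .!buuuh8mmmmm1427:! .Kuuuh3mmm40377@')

[('h8mmmmm', '14'), ('h3mmm', '403')]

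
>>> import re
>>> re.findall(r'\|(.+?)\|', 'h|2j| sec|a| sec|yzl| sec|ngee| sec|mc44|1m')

['2j', 'a', 'yzl', 'ngee', 'mc44']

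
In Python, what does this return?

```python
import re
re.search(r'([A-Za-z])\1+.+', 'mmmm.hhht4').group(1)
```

After group 1 captures some text, `\1` only succeeds where that same text appears again.
`re.search` scans for the first position where the pattern succeeds.
The match spans [0:10] → 'mmmm.hhht4'.
Captured: group 1 = 'm'.

'm'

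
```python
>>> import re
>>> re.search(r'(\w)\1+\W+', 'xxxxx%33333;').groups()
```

The match spans [0:6] → 'xxxxx%'.
Captured: group 1 = 'x'.

('x',)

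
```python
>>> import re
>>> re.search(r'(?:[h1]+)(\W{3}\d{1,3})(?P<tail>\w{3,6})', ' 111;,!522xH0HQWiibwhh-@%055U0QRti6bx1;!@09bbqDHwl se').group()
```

'111;,!522xH0HQW'

This matches one or more of one of [h1] (non-capturing group); then exactly 3 of a non-word character, then 1 to 3 of a digit (captured); then 3 to 6 of a word character (captured as 'tail').
`search` walks the string left to right and returns the first match it finds.
The match spans [1:16] → '111;,!522xH0HQW'.
Captured: group 1 = ';,!522', group 2 = 'xH0HQW'.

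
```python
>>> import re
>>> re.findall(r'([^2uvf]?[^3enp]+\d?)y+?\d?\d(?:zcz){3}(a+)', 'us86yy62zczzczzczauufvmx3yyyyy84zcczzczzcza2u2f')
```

[('us86y', 'a')]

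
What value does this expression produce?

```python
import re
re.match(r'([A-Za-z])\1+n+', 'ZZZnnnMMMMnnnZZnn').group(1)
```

'Z'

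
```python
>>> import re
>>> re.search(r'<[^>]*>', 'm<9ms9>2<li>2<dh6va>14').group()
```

Unlike `match`, `search` isn't anchored — it looks for the pattern anywhere in the string.
The match spans [1:7] → '<9ms9>'.

'<9ms9>'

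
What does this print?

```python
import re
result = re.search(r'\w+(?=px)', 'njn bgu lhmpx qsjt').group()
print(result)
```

lhm

The `(?=…)`/`(?<=…)` assertion just peeks at neighbouring text; it doesn't advance the match position.
`re.search` tries every starting position until one works.
The match spans [8:11] → 'lhm'.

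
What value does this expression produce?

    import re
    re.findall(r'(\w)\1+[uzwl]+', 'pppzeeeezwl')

['p', 'e']

The backreference `\1` re-matches whatever the first group consumed, character for character.
Because there's exactly one group, `findall` drops the full match and keeps group 1 from each hit.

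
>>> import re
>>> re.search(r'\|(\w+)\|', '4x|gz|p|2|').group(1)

`re.search` scans for the first position where the pattern succeeds.
The match spans [2:6] → '|gz|'.
Captured: group 1 = 'gz'.

'gz'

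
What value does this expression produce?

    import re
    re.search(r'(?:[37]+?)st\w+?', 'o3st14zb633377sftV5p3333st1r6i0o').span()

(1, 5)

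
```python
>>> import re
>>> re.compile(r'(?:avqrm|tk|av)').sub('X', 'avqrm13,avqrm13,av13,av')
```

'X13,X13,X13,X'

Alternation isn't longest-match — the leftmost alternative that fits at this position is chosen.
Matches: at [0:5] → 'avqrm'; at [8:13] → 'avqrm'; at [16:18] → 'av'; at [21:23] → 'av'.
Every occurrence is swapped for 'X'.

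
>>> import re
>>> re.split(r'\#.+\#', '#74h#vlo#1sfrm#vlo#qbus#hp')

Splitting on the pattern gives 2 pieces.

['', 'hp']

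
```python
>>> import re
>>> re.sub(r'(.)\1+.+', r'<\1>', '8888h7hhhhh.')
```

'<8>'

`\1` has to match the exact text group 1 already captured.
`\1` in the replacement pulls in group 1's text for each match.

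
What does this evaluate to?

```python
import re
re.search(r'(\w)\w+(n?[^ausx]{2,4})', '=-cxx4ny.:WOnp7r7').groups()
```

The pattern matches a word character (captured); then one or more of a word character; then optionally the literal 'n', then 2 to 4 of any character except [ausx] (captured).
Unlike `match`, `search` isn't anchored — it looks for the pattern anywhere in the string.
The match spans [2:12] → 'cxx4ny.:WO'.
Captured: group 1 = 'c', group 2 = '.:WO'.

('c', '.:WO')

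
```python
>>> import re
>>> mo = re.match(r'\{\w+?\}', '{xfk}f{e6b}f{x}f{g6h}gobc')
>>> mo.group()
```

'{xfk}'

`re.match` won't scan ahead — the pattern has to work from the very first character.
The match spans [0:5] → '{xfk}'.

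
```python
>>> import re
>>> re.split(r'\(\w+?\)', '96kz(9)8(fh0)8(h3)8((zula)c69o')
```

Matches to split on: at [4:7] → '(9)'; at [8:13] → '(fh0)'; at [14:18] → '(h3)'; at [20:26] → '(zula)'.
The string is cut at each match, leaving 5 pieces.

['96kz', '8', '8', '8(', 'c69o']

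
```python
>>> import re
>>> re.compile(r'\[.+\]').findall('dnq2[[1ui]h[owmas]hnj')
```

['[[1ui]h[owmas]']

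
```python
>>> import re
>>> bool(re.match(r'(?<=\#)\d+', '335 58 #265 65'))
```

The lookaround is zero-width — it requires the adjacent text to match without consuming it, so the asserted text isn't part of the match.
`match` is anchored at position 0; if the pattern doesn't fit there, it returns None.
Here the string doesn't start with a match, so the call returns None, and `bool(None)` is False.

False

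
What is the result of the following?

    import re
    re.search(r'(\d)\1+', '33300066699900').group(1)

'3'

A backreference is literal: `\1` must see the identical characters the first group matched.
`re.search` scans for the first position where the pattern succeeds.
The match spans [0:3] → '333'.
Captured: group 1 = '3'.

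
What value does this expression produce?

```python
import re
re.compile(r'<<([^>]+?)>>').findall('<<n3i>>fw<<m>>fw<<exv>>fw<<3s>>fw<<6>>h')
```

['n3i', 'm', 'exv', '3s', '6']

Walking the string: at [0:7] match '<<n3i>>', group 1 = 'n3i'; at [9:14] match '<<m>>', group 1 = 'm'; at [16:23] match '<<exv>>', group 1 = 'exv'; at [25:31] match '<<3s>>', group 1 = '3s'; at [33:38] match '<<6>>', group 1 = '6'.
Because there's exactly one group, `findall` drops the full match and keeps group 1 from each hit.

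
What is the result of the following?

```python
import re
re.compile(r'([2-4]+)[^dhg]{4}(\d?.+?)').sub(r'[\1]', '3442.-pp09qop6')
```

The pattern matches one or more of a character in [2-4] (captured); then exactly 4 of any character except [dhg]; then optionally a digit, then one or more of any character (lazy) (captured).
The `?` after the quantifier makes it lazy — it takes as little as possible before letting the rest of the pattern try.
Matches: at [0:10] → '3442.-pp09'.
The replacement refers to a captured group, so each match is rewritten using its own captured text.

'[3442]qop6'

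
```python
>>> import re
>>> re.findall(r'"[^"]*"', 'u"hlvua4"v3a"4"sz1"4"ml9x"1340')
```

['"hlvua4"', '"4"', '"4"']

`findall` yields the raw match text (3 of them) because the pattern has no groups.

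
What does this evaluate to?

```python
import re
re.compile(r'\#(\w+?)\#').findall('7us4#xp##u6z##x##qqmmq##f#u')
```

['xp', 'u6z', 'x', 'qqmmq', 'f']

One capturing group, so `findall` returns just the captured substring from each match — 5 in all.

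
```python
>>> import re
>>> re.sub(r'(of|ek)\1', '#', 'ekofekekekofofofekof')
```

`\1` is not a pattern — it's the concrete string captured by group 1, re-applied verbatim.
Every occurrence is swapped for '#'.

'ekof#ek#ofekof'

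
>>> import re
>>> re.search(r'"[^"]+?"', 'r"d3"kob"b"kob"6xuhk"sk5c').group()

'"d3"'

The match spans [1:5] → '"d3"'.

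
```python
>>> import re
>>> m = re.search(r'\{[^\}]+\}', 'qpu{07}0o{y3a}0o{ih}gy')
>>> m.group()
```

Unlike `match`, `search` isn't anchored — it looks for the pattern anywhere in the string.
The match spans [3:7] → '{07}'.

'{07}'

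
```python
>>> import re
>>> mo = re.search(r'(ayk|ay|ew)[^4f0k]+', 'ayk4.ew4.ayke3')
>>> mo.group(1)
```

The match spans [9:14] → 'ayke3'.
Captured: group 1 = 'ayk'.

'ayk'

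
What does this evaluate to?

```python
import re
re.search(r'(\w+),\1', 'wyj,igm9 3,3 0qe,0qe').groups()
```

After group 1 captures some text, `\1` only succeeds where that same text appears again.
`re.search` scans for the first position where the pattern succeeds.
The match spans [9:12] → '3,3'.
Captured: group 1 = '3'.

('3',)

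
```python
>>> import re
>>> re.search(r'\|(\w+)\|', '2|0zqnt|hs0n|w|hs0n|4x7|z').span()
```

The match spans [1:8] → '|0zqnt|'.

(1, 8)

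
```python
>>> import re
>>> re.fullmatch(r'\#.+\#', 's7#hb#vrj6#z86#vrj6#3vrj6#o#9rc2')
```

`re.fullmatch` is like wrapping the pattern in `^…$` (in single-line mode).
Here there's no way to consume every character, so the call returns None.

None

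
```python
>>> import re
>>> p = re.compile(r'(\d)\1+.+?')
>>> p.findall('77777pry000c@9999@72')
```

['7', '0', '9']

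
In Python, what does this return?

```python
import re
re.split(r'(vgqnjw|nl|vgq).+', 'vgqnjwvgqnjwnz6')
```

Branches in `(...|...)` are attempted left-to-right; the first branch that allows the whole pattern to succeed is taken.
Matches to split on: at [0:15] → 'vgqnjwvgqnjwnz6'.
`re.split` interleaves the captured-group text with the surrounding fragments.

['', 'vgqnjw', '']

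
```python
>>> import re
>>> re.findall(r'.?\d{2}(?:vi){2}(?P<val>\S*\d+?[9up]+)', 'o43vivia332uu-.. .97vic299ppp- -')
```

`findall` collects group 1 from the one match (1 total).

['a332uu']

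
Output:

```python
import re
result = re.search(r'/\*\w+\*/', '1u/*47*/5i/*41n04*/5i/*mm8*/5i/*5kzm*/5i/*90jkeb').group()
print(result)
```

The match spans [2:8] → '/*47*/'.

/*47*/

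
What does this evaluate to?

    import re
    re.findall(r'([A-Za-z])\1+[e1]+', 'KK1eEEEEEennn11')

['K', 'E', 'n']

After group 1 captures some text, `\1` only succeeds where that same text appears again.
Scanning left to right: at [0:4] match 'KK1e', group 1 = 'K'; at [4:10] match 'EEEEEe', group 1 = 'E'; at [10:15] match 'nnn11', group 1 = 'n'.
One capturing group, so `findall` returns just the captured substring from each match — 3 in all.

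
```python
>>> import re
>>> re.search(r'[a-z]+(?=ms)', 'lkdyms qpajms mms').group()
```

'lkdy'

Because the assertion is zero-width, the text it checks is not consumed and won't appear in the result.
Unlike `match`, `search` isn't anchored — it looks for the pattern anywhere in the string.
The match spans [0:4] → 'lkdy'.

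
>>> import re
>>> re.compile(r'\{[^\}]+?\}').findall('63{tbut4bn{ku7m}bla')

['{tbut4bn{ku7m}']

`findall` yields the raw match text (1 of them) because the pattern has no groups.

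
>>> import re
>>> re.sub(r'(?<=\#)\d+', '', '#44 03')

Because the assertion is zero-width, the text it checks is not consumed and won't appear in the result.
`sub` substitutes '' at each match site.

'# 03'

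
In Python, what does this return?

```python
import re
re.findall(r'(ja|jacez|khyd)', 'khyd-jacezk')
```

['khyd', 'ja']

Branches in `(...|...)` are attempted left-to-right; the first branch that allows the whole pattern to succeed is taken.
Scanning left to right: at [0:4] match 'khyd', group 1 = 'khyd'; at [5:7] match 'ja', group 1 = 'ja'.
One capturing group, so `findall` returns just the captured substring from each match — 2 in all.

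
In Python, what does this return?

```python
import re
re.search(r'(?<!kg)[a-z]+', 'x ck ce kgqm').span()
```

(0, 1)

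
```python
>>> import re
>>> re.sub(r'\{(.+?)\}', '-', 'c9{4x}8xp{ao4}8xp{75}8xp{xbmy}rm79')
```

'c9-8xp-8xp-8xp-rm79'

A non-greedy quantifier consumes as few characters as it can — just enough that the remainder of the pattern still matches from where it stops; whatever follows it matches normally.
Matches: at [2:6] → '{4x}'; at [9:14] → '{ao4}'; at [17:21] → '{75}'; at [24:30] → '{xbmy}'.
Each match is replaced by '-'.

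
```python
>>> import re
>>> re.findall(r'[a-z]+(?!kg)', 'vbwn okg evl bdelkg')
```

['vbwn', 'okg', 'evl', 'bdelkg']

`(?!…)`/`(?<!…)` only lets a position through if the neighbouring text does NOT match; no characters are consumed.
Walking the string: at [0:4] → 'vbwn'; at [5:8] → 'okg'; at [9:12] → 'evl'; at [13:19] → 'bdelkg'.
`findall` yields the raw match text (4 of them) because the pattern has no groups.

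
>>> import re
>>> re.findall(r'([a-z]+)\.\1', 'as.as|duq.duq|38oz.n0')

`\1` has to match the exact text group 1 already captured.
One capturing group, so `findall` returns just the captured substring from each match — 2 in all.

['as', 'duq']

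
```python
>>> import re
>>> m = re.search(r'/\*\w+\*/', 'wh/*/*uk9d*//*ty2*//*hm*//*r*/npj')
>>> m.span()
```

(4, 12)

Unlike `match`, `search` isn't anchored — it looks for the pattern anywhere in the string.
The match spans [4:12] → '/*uk9d*/'.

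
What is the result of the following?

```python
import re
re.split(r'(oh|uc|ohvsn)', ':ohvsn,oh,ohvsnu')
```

Alternation tries branches left to right and keeps the first one that lets the overall match succeed at that position.
Matches to split on: at [1:3] → 'oh'; at [7:9] → 'oh'; at [10:12] → 'oh'.
Because the pattern has a capturing group, `split` also inserts each captured text between the pieces.

[':', 'oh', 'vsn,', 'oh', ',', 'oh', 'vsnu']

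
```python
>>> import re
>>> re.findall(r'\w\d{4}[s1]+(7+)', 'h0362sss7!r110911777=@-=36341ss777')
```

['7', '777', '777']

Pattern: a word character, then exactly 4 of a digit; then one or more of one of [s1]; then one or more of a literal '7' (captured).
Walking the string: at [0:9] match 'h0362sss7', group 1 = '7'; at [10:20] match 'r110911777', group 1 = '777'; at [24:34] match '36341ss777', group 1 = '777'.
One capturing group, so `findall` returns just the captured substring from each match — 3 in all.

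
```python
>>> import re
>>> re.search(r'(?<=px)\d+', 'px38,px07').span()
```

Because the assertion is zero-width, the text it checks is not consumed and won't appear in the result.
`search` walks the string left to right and returns the first match it finds.
The match spans [2:4] → '38'.

(2, 4)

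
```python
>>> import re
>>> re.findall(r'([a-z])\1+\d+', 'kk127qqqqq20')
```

['k', 'q']

`\1` has to match the exact text group 1 already captured.
Scanning left to right: at [0:5] match 'kk127', group 1 = 'k'; at [5:12] match 'qqqqq20', group 1 = 'q'.
With a single group, `findall` returns only what that group captured — 2 items.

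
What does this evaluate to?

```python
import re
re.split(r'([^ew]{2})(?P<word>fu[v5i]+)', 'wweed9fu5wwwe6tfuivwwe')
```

['wwee', 'd9', 'fu5', 'wwwe', '6t', 'fuiv', 'wwe']

The pattern matches exactly 2 of any character except [ew] (captured); then the literal 'fu', then one or more of one of [v5i] (captured as 'word').
Because the pattern has a capturing group, `split` also inserts each captured text between the pieces.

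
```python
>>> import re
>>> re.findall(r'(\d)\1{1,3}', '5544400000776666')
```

After group 1 captures some text, `\1` only succeeds where that same text appears again.
Matches: at [0:2] match '55', group 1 = '5'; at [2:5] match '444', group 1 = '4'; at [5:9] match '0000', group 1 = '0'; at [10:12] match '77', group 1 = '7'; at [12:16] match '6666', group 1 = '6'.
Because there's exactly one group, `findall` drops the full match and keeps group 1 from each hit.

['5', '4', '0', '7', '6']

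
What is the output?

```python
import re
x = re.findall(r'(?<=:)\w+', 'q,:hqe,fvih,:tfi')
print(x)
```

['hqe', 'tfi']

The `(?=…)`/`(?<=…)` assertion just peeks at neighbouring text; it doesn't advance the match position.
No capturing groups, so `findall` returns the 2 full match strings.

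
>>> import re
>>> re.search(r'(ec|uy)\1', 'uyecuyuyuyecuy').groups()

('uy',)

A backreference is literal: `\1` must see the identical characters the first group matched.
Unlike `match`, `search` isn't anchored — it looks for the pattern anywhere in the string.
The match spans [4:8] → 'uyuy'.
Captured: group 1 = 'uy'.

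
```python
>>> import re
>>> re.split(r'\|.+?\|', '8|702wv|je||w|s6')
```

['8', 'je', 's6']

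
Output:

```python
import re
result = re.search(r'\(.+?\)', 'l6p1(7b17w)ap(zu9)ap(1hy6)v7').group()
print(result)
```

(7b17w)

Lazy quantifiers expand one character at a time until the remainder of the pattern can match.
The match spans [4:11] → '(7b17w)'.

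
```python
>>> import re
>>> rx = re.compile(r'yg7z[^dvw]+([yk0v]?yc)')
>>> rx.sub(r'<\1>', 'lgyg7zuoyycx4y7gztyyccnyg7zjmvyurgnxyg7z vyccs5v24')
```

This matches the literal 'yg7', then the literal 'z', then one or more of any character except [dvw]; then optionally one of [yk0v], then the literal 'yc' (captured).
Each match is replaced using the text its own group 1 captured.

'lg<yc>cnyg7zjmvyurgnx<vyc>cs5v24'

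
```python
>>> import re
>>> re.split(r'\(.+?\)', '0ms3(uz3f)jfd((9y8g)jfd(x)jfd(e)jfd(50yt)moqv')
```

['0ms3', 'jfd', 'jfd', 'jfd', 'jfd', 'moqv']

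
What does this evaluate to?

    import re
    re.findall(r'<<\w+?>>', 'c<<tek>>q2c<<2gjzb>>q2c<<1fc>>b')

['<<tek>>', '<<2gjzb>>', '<<1fc>>']

Scanning left to right: at [1:8] → '<<tek>>'; at [11:20] → '<<2gjzb>>'; at [23:30] → '<<1fc>>'.
No capturing groups, so `findall` returns the 3 full match strings.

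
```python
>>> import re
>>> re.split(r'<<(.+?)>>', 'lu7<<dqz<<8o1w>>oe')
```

['lu7', 'dqz<<8o1w', 'oe']

Matches to split on: at [3:16] → '<<dqz<<8o1w>>'.
With a capturing group present, the delimiter's captured portion is kept in the result list.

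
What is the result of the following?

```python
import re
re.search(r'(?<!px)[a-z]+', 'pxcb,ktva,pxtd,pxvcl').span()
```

(0, 4)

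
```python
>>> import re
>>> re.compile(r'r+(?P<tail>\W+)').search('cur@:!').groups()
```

The match spans [2:6] → 'r@:!'.
Captured: group 1 = '@:!'.

('@:!',)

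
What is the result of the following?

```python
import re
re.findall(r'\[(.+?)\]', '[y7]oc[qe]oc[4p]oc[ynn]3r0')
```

['y7', 'qe', '4p', 'ynn']

Because the quantifier is non-greedy, it stops expanding at the earliest point where the rest of the pattern can succeed.
`findall` collects group 1 from each match (4 total).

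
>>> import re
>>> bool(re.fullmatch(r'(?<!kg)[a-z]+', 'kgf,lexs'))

False

`(?!…)`/`(?<!…)` only lets a position through if the neighbouring text does NOT match; no characters are consumed.
`re.fullmatch` requires the pattern to consume the entire string.
Here there's no way to consume every character, so the call returns None, and `bool(None)` is False.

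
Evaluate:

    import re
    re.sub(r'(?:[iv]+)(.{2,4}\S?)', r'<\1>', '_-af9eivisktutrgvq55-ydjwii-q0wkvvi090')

The pattern matches one or more of one of [iv] (non-capturing group); then 2 to 4 of any character, then optionally a non-whitespace character (captured).
Matches: at [6:14] → 'ivisktut'; at [16:22] → 'vq55-y'; at [25:32] → 'ii-q0wk'; at [32:38] → 'vvi090'.
Each match is replaced using the text its own group 1 captured.

'_-af9e<sktut>rg<q55-y>djw<-q0wk><090>'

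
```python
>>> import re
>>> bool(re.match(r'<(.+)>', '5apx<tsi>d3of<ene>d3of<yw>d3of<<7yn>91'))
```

`re.match` won't scan ahead — the pattern has to work from the very first character.
Here the pattern fails at index 0, so the call returns None, and `bool(None)` is False.

False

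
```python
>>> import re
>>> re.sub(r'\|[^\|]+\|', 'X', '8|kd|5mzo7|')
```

Matches: at [1:5] → '|kd|'.
`sub` substitutes 'X' at each match site.

'8X5mzo7|'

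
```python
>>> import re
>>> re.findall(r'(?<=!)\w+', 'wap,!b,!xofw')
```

['b', 'xofw']

The lookaround is zero-width — it requires the adjacent text to match without consuming it, so the asserted text isn't part of the match.
Since nothing is captured, `findall` lists the 2 matched substrings directly.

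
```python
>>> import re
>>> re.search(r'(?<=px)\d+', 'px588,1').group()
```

'588'

Lookahead/lookbehind check context without consuming it, so the matched span excludes the asserted characters.
`re.search` tries every starting position until one works.
The match spans [2:5] → '588'.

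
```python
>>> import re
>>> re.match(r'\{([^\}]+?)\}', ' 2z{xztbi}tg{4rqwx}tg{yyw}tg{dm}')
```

None

`match` is anchored at position 0; if the pattern doesn't fit there, it returns None.
Here the pattern fails at index 0, so the call returns None.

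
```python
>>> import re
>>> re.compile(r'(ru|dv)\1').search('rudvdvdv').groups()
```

The match spans [2:6] → 'dvdv'.
Captured: group 1 = 'dv'.

('dv',)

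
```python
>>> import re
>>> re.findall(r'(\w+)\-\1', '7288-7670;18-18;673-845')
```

`\1` has to match the exact text group 1 already captured.
Walking the string: at [10:15] match '18-18', group 1 = '18'.
One capturing group, so `findall` returns just the captured substring from the one match — 1 in all.

['18']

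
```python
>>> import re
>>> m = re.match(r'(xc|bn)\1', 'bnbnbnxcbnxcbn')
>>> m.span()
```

(0, 4)

With `match`, the pattern is implicitly anchored at the beginning.
The match spans [0:4] → 'bnbn'.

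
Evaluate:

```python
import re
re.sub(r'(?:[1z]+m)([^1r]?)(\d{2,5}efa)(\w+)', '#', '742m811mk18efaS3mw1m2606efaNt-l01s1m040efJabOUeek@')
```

'742m8#-l01s1m040efJabOUeek@'

Pattern: one or more of one of [1z], then a literal 'm' (non-capturing group); then optionally any character except [1r] (captured); then 2 to 5 of a digit, then the literal 'efa' (captured); then one or more of a word character (captured).
Matches: at [5:29] → '11mk18efaS3mw1m2606efaNt'.
`sub` substitutes '#' at each match site.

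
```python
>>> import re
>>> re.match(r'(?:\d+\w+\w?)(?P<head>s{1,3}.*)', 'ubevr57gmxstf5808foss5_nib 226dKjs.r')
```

None

This matches one or more of a digit, then one or more of a word character, then optionally a word character (non-capturing group); then 1 to 3 of a literal 's', then zero or more of any character (captured as 'head').
`re.match` won't scan ahead — the pattern has to work from the very first character.
Here the string doesn't start with a match, so the call returns None.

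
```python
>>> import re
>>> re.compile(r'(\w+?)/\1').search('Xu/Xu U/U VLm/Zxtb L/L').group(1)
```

'Xu'

After group 1 captures some text, `\1` only succeeds where that same text appears again.
`search` walks the string left to right and returns the first match it finds.
The match spans [0:5] → 'Xu/Xu'.
Captured: group 1 = 'Xu'.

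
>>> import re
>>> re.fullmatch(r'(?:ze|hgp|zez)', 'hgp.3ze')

None

For `fullmatch`, every character of the input must be accounted for by the pattern.
Here the string isn't matched end-to-end, so the call returns None.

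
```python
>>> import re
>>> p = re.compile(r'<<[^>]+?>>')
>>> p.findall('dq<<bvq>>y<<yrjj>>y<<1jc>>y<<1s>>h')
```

['<<bvq>>', '<<yrjj>>', '<<1jc>>', '<<1s>>']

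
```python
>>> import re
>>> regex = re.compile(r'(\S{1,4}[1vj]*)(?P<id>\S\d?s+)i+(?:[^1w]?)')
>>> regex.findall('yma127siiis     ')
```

[('yma1', '27s')]

Multiple groups make `findall` return tuples — one 2-tuple for the one match.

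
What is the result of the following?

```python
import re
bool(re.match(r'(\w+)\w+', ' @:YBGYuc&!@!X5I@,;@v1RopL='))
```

False

With `match`, the pattern is implicitly anchored at the beginning.
Here the pattern fails at index 0, so the call returns None, and `bool(None)` is False.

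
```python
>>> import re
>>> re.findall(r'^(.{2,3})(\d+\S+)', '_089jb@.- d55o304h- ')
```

[('_08', '9jb@.-')]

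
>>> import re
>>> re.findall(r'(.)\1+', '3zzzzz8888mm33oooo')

A backreference is literal: `\1` must see the identical characters the first group matched.
`findall` collects group 1 from each match (5 total).

['z', '8', 'm', '3', 'o']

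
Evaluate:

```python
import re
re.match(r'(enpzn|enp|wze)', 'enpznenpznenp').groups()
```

('enpzn',)

Alternation tries branches left to right and keeps the first one that lets the overall match succeed at that position.
`re.match` only tries the pattern at the start of the string.
The match spans [0:5] → 'enpzn'.
Captured: group 1 = 'enpzn'.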